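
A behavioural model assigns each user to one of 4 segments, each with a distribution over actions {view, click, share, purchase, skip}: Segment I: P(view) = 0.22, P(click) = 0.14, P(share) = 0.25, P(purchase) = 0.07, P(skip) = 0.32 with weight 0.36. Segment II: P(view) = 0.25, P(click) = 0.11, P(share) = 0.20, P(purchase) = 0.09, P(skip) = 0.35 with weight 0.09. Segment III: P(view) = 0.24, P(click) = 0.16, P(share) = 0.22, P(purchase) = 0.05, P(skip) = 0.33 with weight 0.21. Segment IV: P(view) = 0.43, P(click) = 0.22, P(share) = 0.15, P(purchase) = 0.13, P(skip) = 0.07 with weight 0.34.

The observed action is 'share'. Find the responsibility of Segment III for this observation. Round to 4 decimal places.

0.2251

Posterior ∝ prior × likelihood, so P(k | x) ∝ w_k f_k(x); normalise over all components.
Component likelihoods at x = 'share':
  p_I = P(share | comp) = 0.25
  p_II = P(share | comp) = 0.20
  p_III = P(share | comp) = 0.22
  p_IV = P(share | comp) = 0.15
Multiply by the mixture weights:
  w_I·p_I = 0.36 × 0.25 = 0.09
  w_II·p_II = 0.09 × 0.2 = 0.018
  w_III·p_III = 0.21 × 0.22 = 0.0462
  w_IV·p_IV = 0.34 × 0.15 = 0.051
Sum: 0.09 + 0.018 + 0.0462 + 0.051 = 0.2052
So the posterior for Segment III is 0.0462 / 0.2052 ≈ 0.2251.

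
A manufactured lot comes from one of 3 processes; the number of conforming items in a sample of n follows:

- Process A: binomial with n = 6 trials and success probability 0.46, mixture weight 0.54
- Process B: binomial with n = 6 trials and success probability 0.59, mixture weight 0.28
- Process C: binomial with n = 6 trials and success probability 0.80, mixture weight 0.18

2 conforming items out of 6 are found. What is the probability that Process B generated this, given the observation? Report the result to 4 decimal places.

0.2176

P(component k | x) = P(Z=k)·f_k(x) / marginal(x), where marginal(x) = Σ_j P(Z=j)·f_j(x).
Component likelihoods at x = 2 conforming items out of 6:
  p_A = 0.269887
  p_B = 0.147547
  p_C = 0.01536
Prior × likelihood for each component:
  P(Z=A)·p_A = 0.54 × 0.269887 = 0.145739
  P(Z=B)·p_B = 0.28 × 0.147547 = 0.0413132
  P(Z=C)·p_C = 0.18 × 0.01536 = 0.0027648
Evidence: 0.145739 + 0.0413132 + 0.0027648 = 0.189817
So the posterior for Process B is 0.0413132 / 0.189817 ≈ 0.2176.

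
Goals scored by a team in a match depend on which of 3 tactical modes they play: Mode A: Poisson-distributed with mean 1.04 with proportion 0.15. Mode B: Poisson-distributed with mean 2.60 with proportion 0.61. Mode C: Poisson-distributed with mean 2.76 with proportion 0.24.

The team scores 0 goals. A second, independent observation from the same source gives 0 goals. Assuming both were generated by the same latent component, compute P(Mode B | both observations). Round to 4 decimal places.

Apply Bayes' rule: the posterior for each component is proportional to its prior times its likelihood at x.
Since both observations come from the same component, the likelihood for component k is f_k(x₁)·f_k(x₂).
  L_A = [e^(−1.04)·1.04^0/0! = 0.353455] × [0.353455] = 0.12493
  L_B = [e^(−2.60)·2.60^0/0! = 0.0742736] × [0.0742736] = 0.00551656
  L_C = [e^(−2.76)·2.76^0/0! = 0.0632918] × [0.0632918] = 0.00400585
Weight by the priors:
  P(Z=A)·L_A = 0.15 × 0.12493 = 0.0187395
  P(Z=B)·L_B = 0.61 × 0.00551656 = 0.0033651
  P(Z=C)·L_C = 0.24 × 0.00400585 = 0.000961404
Sum: 0.0187395 + 0.0033651 + 0.000961404 = 0.023066
So the posterior for Mode B is 0.0033651 / 0.023066 ≈ 0.1459.

0.1459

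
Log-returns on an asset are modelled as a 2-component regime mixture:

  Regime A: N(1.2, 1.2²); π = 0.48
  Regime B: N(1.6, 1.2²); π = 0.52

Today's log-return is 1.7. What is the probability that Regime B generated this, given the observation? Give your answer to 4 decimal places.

By Bayes' theorem, P(k | x) = P(Z=k) f_k(x) / Σ_j P(Z=j) f_j(x).
Evaluate each component's likelihood at the observed value:
  L_A = (1/(1.2·√(2π)))·exp(−(1.7−1.2)²/(2·1.2²)) = 0.332452·exp(-0.08681) = 0.30481
  L_B = (1/(1.2·√(2π)))·exp(−(1.7−1.6)²/(2·1.2²)) = 0.332452·exp(-0.00347) = 0.3313
Weight by the priors:
  P(Z=A)·L_A = 0.48 × 0.30481 = 0.146309
  P(Z=B)·L_B = 0.52 × 0.3313 = 0.172276
Evidence: 0.146309 + 0.172276 = 0.318585
Responsibility of Regime B: 0.172276 / 0.318585 ≈ 0.5408

0.5408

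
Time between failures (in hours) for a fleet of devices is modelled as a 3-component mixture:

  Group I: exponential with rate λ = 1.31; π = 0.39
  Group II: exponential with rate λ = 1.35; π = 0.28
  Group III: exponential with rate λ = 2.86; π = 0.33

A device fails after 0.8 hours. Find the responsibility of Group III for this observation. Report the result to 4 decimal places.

0.2375

By Bayes' theorem, P(k | x) = π_k f_k(x) / Σ_j π_j f_j(x).
Component likelihoods at x = 0.8 hours:
  f_I = 1.31·e^(−1.31·0.8) = 1.31·e^(−1.0480) = 0.459336
  f_II = 1.35·e^(−1.35·0.8) = 1.35·e^(−1.0800) = 0.458454
  f_III = 2.86·e^(−2.86·0.8) = 2.86·e^(−2.2880) = 0.290202
Prior × likelihood for each component:
  π_I·f_I = 0.39 × 0.459336 = 0.179141
  π_II·f_II = 0.28 × 0.458454 = 0.128367
  π_III·f_III = 0.33 × 0.290202 = 0.0957666
Normaliser: 0.179141 + 0.128367 + 0.0957666 = 0.403275
P(Group III | data) ≈ 0.2375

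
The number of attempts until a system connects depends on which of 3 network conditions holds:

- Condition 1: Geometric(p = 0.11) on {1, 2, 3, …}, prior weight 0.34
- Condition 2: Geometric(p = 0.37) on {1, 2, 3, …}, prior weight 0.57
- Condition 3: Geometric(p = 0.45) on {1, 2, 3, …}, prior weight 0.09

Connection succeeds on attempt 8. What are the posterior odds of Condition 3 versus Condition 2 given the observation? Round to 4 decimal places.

The posterior odds equal the prior odds times the likelihood ratio: (P(Z=i)/P(Z=j))·(f_i(x)/f_j(x)).
Evaluate each component's likelihood at the observed value:
  f_1 = 0.11·(1−0.11)^7 = 0.11·0.442313 = 0.0486545
  f_2 = 0.37·(1−0.37)^7 = 0.37·0.0393898 = 0.0145742
  f_3 = 0.45·(1−0.45)^7 = 0.45·0.0152244 = 0.00685096
Posterior odds = (P(Z=3)·f_3) / (P(Z=2)·f_2) = (0.09·0.00685096) / (0.57·0.0145742) = 0.000616586 / 0.00830731 ≈ 0.0742

0.0742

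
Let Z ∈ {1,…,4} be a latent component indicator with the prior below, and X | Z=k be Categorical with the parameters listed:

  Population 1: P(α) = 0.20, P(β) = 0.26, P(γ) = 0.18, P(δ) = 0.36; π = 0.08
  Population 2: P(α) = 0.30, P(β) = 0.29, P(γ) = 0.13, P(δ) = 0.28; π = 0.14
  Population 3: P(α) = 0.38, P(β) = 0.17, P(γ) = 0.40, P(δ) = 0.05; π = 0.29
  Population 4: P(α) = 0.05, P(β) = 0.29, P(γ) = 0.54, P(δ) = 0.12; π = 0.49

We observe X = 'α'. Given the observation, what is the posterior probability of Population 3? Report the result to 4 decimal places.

0.5719

Posterior ∝ prior × likelihood, so P(k | x) ∝ w_k f_k(x); normalise over all components.
Evaluate each component's likelihood at the observed value:
  f_1 = 0.2
  f_2 = 0.3
  f_3 = 0.38
  f_4 = 0.05
Unnormalised posteriors:
  w_1·f_1 = 0.08 × 0.2 = 0.016
  w_2·f_2 = 0.14 × 0.3 = 0.042
  w_3·f_3 = 0.29 × 0.38 = 0.1102
  w_4·f_4 = 0.49 × 0.05 = 0.0245
Marginal: 0.016 + 0.042 + 0.1102 + 0.0245 = 0.1927
P(Population 3 | x) ≈ 0.5719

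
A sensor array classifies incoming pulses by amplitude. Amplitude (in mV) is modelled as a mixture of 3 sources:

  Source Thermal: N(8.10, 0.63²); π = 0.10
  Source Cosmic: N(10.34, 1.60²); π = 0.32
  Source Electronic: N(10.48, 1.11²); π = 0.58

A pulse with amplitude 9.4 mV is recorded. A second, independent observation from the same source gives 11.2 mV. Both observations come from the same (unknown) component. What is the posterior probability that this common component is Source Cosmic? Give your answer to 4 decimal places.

0.2770

The responsibility of component k is π_k f_k(x) divided by Σ_j π_j f_j(x).
Since both observations come from the same component, the likelihood for component k is f_k(x₁)·f_k(x₂).
  f_Thermal = [(1/(0.63·√(2π)))·exp(−(9.4−8.10)²/(2·0.63²)) = 0.633242·exp(-2.12900) = 0.075328] × [3.49832e-06] = 2.63522e-07
  f_Cosmic = [(1/(1.60·√(2π)))·exp(−(9.4−10.34)²/(2·1.60²)) = 0.249339·exp(-0.17258) = 0.209817] × [0.215802] = 0.0452788
  f_Electronic = [(1/(1.11·√(2π)))·exp(−(9.4−10.48)²/(2·1.11²)) = 0.359407·exp(-0.47334) = 0.223882] × [0.291222] = 0.0651992
Prior × likelihood for each component:
  π_Thermal·f_Thermal = 0.10 × 2.63522e-07 = 2.63522e-08
  π_Cosmic·f_Cosmic = 0.32 × 0.0452788 = 0.0144892
  π_Electronic·f_Electronic = 0.58 × 0.0651992 = 0.0378155
Evidence: 2.63522e-08 + 0.0144892 + 0.0378155 = 0.0523048
P(Source Cosmic | x₁, x₂) ≈ 0.2770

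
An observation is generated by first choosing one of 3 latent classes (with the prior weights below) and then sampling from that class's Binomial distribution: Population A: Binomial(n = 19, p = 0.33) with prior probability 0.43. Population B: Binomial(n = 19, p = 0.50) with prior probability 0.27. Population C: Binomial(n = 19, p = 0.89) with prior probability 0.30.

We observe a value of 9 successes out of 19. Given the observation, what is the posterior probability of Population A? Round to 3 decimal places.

0.414

By Bayes' theorem, P(k | x) = π_k f_k(x) / Σ_j π_j f_j(x).
Evaluate each component's likelihood at the observed value:
  f_A = 0.0781523
  f_B = 0.176197
  f_C = 8.39471e-06
Multiply by the mixture weights:
  π_A·f_A = 0.43 × 0.0781523 = 0.0336055
  π_B·f_B = 0.27 × 0.176197 = 0.0475732
  π_C·f_C = 0.30 × 8.39471e-06 = 2.51841e-06
Sum: 0.0336055 + 0.0475732 + 2.51841e-06 = 0.0811812
Responsibility of Population A: 0.0336055 / 0.0811812 ≈ 0.414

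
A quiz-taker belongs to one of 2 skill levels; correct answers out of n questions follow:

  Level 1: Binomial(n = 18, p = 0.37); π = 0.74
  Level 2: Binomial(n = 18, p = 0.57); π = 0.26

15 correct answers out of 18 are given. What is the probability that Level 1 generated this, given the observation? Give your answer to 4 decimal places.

0.0135

P(component k | x) = π_k·f_k(x) / marginal(x), where marginal(x) = Σ_j π_j·f_j(x).
Binomial probabilities:
  f_1 = C(18,15)·0.37^15·0.63^3 = 816·3.33446e-07·0.250047 = 6.80358e-05
  f_2 = C(18,15)·0.57^15·0.43^3 = 816·0.000217833·0.079507 = 0.0141325
Multiply by the mixture weights:
  π_1·f_1 = 0.74 × 6.80358e-05 = 5.03465e-05
  π_2·f_2 = 0.26 × 0.0141325 = 0.00367444
Evidence: 5.03465e-05 + 0.00367444 = 0.00372479
P(Level 1 | data) = 5.03465e-05 / 0.00372479 ≈ 0.0135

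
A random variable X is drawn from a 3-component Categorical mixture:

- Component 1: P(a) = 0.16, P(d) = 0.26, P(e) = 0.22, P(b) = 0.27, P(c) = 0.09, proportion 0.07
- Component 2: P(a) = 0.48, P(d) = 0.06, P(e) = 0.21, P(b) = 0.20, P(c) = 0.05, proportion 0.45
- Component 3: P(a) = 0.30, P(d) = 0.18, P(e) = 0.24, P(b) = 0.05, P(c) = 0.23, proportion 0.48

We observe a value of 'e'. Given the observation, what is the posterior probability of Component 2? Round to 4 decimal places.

0.4198

Apply Bayes' rule: the posterior for each component is proportional to its prior times its likelihood at x.
Evaluate each component's likelihood at the observed value:
  p_1 = 0.22
  p_2 = 0.21
  p_3 = 0.24
Unnormalised posteriors:
  π_1·p_1 = 0.07 × 0.22 = 0.0154
  π_2·p_2 = 0.45 × 0.21 = 0.0945
  π_3·p_3 = 0.48 × 0.24 = 0.1152
Sum: 0.0154 + 0.0945 + 0.1152 = 0.2251
P(Component 2 | 'e') ≈ 0.4198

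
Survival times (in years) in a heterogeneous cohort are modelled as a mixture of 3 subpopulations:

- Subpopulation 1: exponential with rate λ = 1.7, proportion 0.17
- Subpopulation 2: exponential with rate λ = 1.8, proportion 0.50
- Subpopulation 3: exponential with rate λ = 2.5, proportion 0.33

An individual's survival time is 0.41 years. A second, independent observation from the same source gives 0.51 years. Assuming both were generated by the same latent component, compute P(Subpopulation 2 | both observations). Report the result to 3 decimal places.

0.500

Posterior ∝ prior × likelihood, so P(k | x) ∝ w_k f_k(x); normalise over all components.
Since both observations come from the same component, the likelihood for component k is f_k(x₁)·f_k(x₂).
  f_1 = [0.846731] × [0.714357] = 0.604869
  f_2 = [0.860524] × [0.71877] = 0.618519
  f_3 = [0.896991] × [0.698577] = 0.626618
Weight by the priors:
  w_1·f_1 = 0.17 × 0.604869 = 0.102828
  w_2·f_2 = 0.50 × 0.618519 = 0.30926
  w_3·f_3 = 0.33 × 0.626618 = 0.206784
Normaliser: 0.102828 + 0.30926 + 0.206784 = 0.618871
P(Subpopulation 2 | x) = 0.30926 / 0.618871 ≈ 0.500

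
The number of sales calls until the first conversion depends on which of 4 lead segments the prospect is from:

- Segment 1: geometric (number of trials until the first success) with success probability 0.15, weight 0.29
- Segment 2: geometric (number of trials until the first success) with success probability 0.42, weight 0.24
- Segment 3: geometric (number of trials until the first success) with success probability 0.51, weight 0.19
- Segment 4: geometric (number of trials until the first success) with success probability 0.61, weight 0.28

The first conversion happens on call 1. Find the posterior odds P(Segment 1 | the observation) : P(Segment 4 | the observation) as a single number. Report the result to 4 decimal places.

0.2547

Since P(k|x) ∝ π_k f_k(x), the posterior odds are π_i f_i(x) / (π_j f_j(x)).
Component likelihoods at x = 1:
  f_1 = 0.15·(1−0.15)^0 = 0.15·1 = 0.15
  f_2 = 0.42·(1−0.42)^0 = 0.42·1 = 0.42
  f_3 = 0.51·(1−0.51)^0 = 0.51·1 = 0.51
  f_4 = 0.61·(1−0.61)^0 = 0.61·1 = 0.61
Odds = (0.29/0.28) × (0.15/0.61) = 1.03571 × 0.245902 ≈ 0.2547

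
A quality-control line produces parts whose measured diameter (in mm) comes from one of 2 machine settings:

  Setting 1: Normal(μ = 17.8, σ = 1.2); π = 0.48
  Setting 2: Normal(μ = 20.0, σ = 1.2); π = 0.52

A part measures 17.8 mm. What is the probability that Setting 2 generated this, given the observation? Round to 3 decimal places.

0.168

By Bayes' theorem, P(k | x) = P(Z=k) f_k(x) / Σ_j P(Z=j) f_j(x).
Component likelihoods at x = 17.8 mm:
  f_1 = 0.332452
  f_2 = 0.061926
Prior × likelihood for each component:
  P(Z=1)·f_1 = 0.48 × 0.332452 = 0.159577
  P(Z=2)·f_2 = 0.52 × 0.061926 = 0.0322015
Sum: 0.159577 + 0.0322015 = 0.191778
P(Setting 2 | x) ≈ 0.168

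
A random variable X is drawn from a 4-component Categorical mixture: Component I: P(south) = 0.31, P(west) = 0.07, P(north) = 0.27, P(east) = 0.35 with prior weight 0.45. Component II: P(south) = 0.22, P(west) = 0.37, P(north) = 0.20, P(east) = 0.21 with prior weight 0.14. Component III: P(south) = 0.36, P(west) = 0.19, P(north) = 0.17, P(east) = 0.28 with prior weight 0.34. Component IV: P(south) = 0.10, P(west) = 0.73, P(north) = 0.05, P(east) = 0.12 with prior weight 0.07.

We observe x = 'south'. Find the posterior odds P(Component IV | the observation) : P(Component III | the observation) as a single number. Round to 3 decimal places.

Posterior odds = (π_i f_i(x)) / (π_j f_j(x)); the normalising sum cancels.
Evaluate each component's likelihood at the observed value:
  L_I = P(south | comp) = 0.31
  L_II = P(south | comp) = 0.22
  L_III = P(south | comp) = 0.36
  L_IV = P(south | comp) = 0.10
Odds = (0.07/0.34) × (0.1/0.36) = 0.205882 × 0.277778 ≈ 0.057

0.057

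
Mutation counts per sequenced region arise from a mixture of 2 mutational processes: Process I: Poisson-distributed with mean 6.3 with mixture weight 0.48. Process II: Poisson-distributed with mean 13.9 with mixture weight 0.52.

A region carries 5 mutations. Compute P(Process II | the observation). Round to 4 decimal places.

0.0276

Posterior ∝ prior × likelihood, so P(k | x) ∝ π_k f_k(x); normalise over all components.
Poisson probabilities:
  L_I = 0.151868
  L_II = 0.00397374
Multiply by the mixture weights:
  π_I·L_I = 0.48 × 0.151868 = 0.0728966
  π_II·L_II = 0.52 × 0.00397374 = 0.00206634
Denominator: 0.0728966 + 0.00206634 = 0.074963
P(Process II | 5 mutations) = 0.00206634 / 0.074963 ≈ 0.0276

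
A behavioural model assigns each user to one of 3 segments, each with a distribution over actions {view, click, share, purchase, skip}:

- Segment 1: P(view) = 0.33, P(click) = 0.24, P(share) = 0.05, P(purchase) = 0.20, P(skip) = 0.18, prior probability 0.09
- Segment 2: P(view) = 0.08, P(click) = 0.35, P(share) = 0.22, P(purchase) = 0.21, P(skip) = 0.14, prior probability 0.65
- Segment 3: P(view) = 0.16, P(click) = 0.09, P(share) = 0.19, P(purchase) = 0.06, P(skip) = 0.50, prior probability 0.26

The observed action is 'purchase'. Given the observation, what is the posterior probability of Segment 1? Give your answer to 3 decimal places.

P(component k | x) = π_k·f_k(x) / marginal(x), where marginal(x) = Σ_j π_j·f_j(x).
Categorical probabilities:
  L_1 = P(purchase | comp) = 0.20
  L_2 = P(purchase | comp) = 0.21
  L_3 = P(purchase | comp) = 0.06
Weight by the priors:
  π_1·L_1 = 0.09 × 0.2 = 0.018
  π_2·L_2 = 0.65 × 0.21 = 0.1365
  π_3·L_3 = 0.26 × 0.06 = 0.0156
Denominator: 0.018 + 0.1365 + 0.0156 = 0.1701
So the posterior for Segment 1 is 0.018 / 0.1701 ≈ 0.106.

0.106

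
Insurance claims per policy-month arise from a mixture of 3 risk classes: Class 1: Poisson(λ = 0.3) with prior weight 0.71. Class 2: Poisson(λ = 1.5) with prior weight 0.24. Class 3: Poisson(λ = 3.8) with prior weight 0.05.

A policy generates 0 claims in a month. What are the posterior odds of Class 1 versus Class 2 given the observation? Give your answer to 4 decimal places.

Since P(k|x) ∝ P(Z=k) f_k(x), the posterior odds are P(Z=i) f_i(x) / (P(Z=j) f_j(x)).
Evaluate each component's likelihood at the observed value:
  f_1 = e^(−0.3)·0.3^0/0! = 0.740818
  f_2 = e^(−1.5)·1.5^0/0! = 0.22313
  f_3 = e^(−3.8)·3.8^0/0! = 0.0223708
Posterior odds = (P(Z=1)·f_1) / (P(Z=2)·f_2) = (0.71·0.740818) / (0.24·0.22313) = 0.525981 / 0.0535512 ≈ 9.8220

9.8220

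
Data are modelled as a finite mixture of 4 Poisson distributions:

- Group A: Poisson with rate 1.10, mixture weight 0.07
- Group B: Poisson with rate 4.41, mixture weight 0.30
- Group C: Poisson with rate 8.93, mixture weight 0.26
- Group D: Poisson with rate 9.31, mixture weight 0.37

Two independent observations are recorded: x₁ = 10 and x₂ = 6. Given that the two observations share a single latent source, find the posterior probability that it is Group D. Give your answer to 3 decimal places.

0.536

P(component k | x) = w_k·f_k(x) / marginal(x), where marginal(x) = Σ_j w_j·f_j(x).
Since both observations come from the same component, the likelihood for component k is f_k(x₁)·f_k(x₂).
  f_A = [e^(−1.10)·1.10^10/10! = 2.37925e-07] × [0.00081903] = 1.94868e-10
  f_B = [e^(−4.41)·4.41^10/10! = 0.00931932] × [0.124182] = 0.0011573
  f_C = [e^(−8.93)·8.93^10/10! = 0.117626] × [0.0932237] = 0.0109655
  f_D = [e^(−9.31)·9.31^10/10! = 0.122026] × [0.0818623] = 0.00998932
Multiply by the mixture weights:
  w_A·f_A = 0.07 × 1.94868e-10 = 1.36407e-11
  w_B·f_B = 0.30 × 0.0011573 = 0.000347189
  w_C·f_C = 0.26 × 0.0109655 = 0.00285103
  w_D·f_D = 0.37 × 0.00998932 = 0.00369605
Denominator: 1.36407e-11 + 0.000347189 + 0.00285103 + 0.00369605 = 0.00689427
Responsibility of Group D: 0.00369605 / 0.00689427 ≈ 0.536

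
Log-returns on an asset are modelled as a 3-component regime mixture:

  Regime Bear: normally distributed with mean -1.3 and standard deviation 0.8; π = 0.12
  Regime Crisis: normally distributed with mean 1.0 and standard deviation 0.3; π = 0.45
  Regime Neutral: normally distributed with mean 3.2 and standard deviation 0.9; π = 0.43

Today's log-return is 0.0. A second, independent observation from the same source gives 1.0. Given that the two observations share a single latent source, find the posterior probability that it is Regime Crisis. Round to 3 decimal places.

P(component k | x) = P(Z=k)·f_k(x) / marginal(x), where marginal(x) = Σ_j P(Z=j)·f_j(x).
Since both observations come from the same component, the likelihood for component k is f_k(x₁)·f_k(x₂).
  f_Bear = [(1/(0.8·√(2π)))·exp(−(0.0−-1.3)²/(2·0.8²)) = 0.498678·exp(-1.32031) = 0.133173] × [0.00799765] = 0.00106507
  f_Crisis = [(1/(0.3·√(2π)))·exp(−(0.0−1.0)²/(2·0.3²)) = 1.329808·exp(-5.55556) = 0.00514093] × [1.32981] = 0.00683645
  f_Neutral = [(1/(0.9·√(2π)))·exp(−(0.0−3.2)²/(2·0.9²)) = 0.443269·exp(-6.32099) = 0.000797072] × [0.0223432] = 1.78092e-05
Multiply by the mixture weights:
  P(Z=Bear)·f_Bear = 0.12 × 0.00106507 = 0.000127808
  P(Z=Crisis)·f_Crisis = 0.45 × 0.00683645 = 0.0030764
  P(Z=Neutral)·f_Neutral = 0.43 × 1.78092e-05 = 7.65794e-06
Marginal: 0.000127808 + 0.0030764 + 7.65794e-06 = 0.00321187
P(Regime Crisis | x) ≈ 0.958

0.958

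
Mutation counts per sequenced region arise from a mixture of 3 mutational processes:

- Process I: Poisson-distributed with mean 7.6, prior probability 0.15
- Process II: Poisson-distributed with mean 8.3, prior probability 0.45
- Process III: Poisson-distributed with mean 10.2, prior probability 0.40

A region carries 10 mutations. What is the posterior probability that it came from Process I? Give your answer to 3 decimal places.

Apply Bayes' rule: the posterior for each component is proportional to its prior times its likelihood at x.
Component likelihoods at x = 10 mutations:
  p_I = e^(−7.6)·7.6^10/10! = 0.0886614
  p_II = e^(−8.3)·8.3^10/10! = 0.106261
  p_III = e^(−10.2)·10.2^10/10! = 0.124863
Multiply by the mixture weights:
  P(Z=I)·p_I = 0.15 × 0.0886614 = 0.0132992
  P(Z=II)·p_II = 0.45 × 0.106261 = 0.0478174
  P(Z=III)·p_III = 0.40 × 0.124863 = 0.0499453
Marginal: 0.0132992 + 0.0478174 + 0.0499453 = 0.111062
P(Process I | 10 mutations) = 0.0132992 / 0.111062 ≈ 0.120

0.120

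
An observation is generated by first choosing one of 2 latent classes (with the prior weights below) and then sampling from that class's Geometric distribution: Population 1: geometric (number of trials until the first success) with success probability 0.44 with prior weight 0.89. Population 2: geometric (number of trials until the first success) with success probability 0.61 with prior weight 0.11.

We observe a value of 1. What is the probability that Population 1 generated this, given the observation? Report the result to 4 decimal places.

0.8537

The responsibility of component k is P(Z=k) f_k(x) divided by Σ_j P(Z=j) f_j(x).
Evaluate each component's likelihood at the observed value:
  p_1 = 0.44·(1−0.44)^0 = 0.44·1 = 0.44
  p_2 = 0.61·(1−0.61)^0 = 0.61·1 = 0.61
Multiply by the mixture weights:
  P(Z=1)·p_1 = 0.89 × 0.44 = 0.3916
  P(Z=2)·p_2 = 0.11 × 0.61 = 0.0671
Normaliser: 0.3916 + 0.0671 = 0.4587
Responsibility of Population 1: 0.3916 / 0.4587 ≈ 0.8537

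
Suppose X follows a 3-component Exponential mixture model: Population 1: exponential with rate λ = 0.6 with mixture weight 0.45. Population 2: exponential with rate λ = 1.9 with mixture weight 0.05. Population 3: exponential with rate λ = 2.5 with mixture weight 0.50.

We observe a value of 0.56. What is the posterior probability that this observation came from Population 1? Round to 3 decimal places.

The responsibility of component k is P(Z=k) f_k(x) divided by Σ_j P(Z=j) f_j(x).
Evaluate each component's likelihood at the observed value:
  f_1 = 0.428774
  f_2 = 0.655638
  f_3 = 0.616492
Unnormalised posteriors:
  P(Z=1)·f_1 = 0.45 × 0.428774 = 0.192948
  P(Z=2)·f_2 = 0.05 × 0.655638 = 0.0327819
  P(Z=3)·f_3 = 0.50 × 0.616492 = 0.308246
Sum: 0.192948 + 0.0327819 + 0.308246 = 0.533976
P(Population 1 | x) = 0.192948 / 0.533976 ≈ 0.361

0.361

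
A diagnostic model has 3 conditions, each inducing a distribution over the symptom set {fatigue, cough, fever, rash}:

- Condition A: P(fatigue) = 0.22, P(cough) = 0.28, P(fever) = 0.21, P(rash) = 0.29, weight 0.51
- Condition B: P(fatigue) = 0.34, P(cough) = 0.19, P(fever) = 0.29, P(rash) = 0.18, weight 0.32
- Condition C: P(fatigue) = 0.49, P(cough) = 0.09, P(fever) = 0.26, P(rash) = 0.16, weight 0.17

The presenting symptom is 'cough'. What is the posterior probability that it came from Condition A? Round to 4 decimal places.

The responsibility of component k is π_k f_k(x) divided by Σ_j π_j f_j(x).
Evaluate each component's likelihood at the observed value:
  L_A = 0.28
  L_B = 0.19
  L_C = 0.09
Multiply by the mixture weights:
  π_A·L_A = 0.51 × 0.28 = 0.1428
  π_B·L_B = 0.32 × 0.19 = 0.0608
  π_C·L_C = 0.17 × 0.09 = 0.0153
Marginal: 0.1428 + 0.0608 + 0.0153 = 0.2189
Responsibility of Condition A: 0.1428 / 0.2189 ≈ 0.6524

0.6524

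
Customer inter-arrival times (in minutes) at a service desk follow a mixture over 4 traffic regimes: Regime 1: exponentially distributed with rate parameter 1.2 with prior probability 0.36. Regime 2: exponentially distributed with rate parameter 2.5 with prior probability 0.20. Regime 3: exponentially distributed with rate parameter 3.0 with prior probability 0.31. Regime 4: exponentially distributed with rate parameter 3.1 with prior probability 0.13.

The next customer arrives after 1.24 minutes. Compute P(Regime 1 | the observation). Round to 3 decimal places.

The responsibility of component k is π_k f_k(x) divided by Σ_j π_j f_j(x).
Exponential densities:
  L_1 = 0.270989
  L_2 = 0.112623
  L_3 = 0.0727019
  L_4 = 0.0663642
Prior × likelihood for each component:
  π_1·L_1 = 0.36 × 0.270989 = 0.0975559
  π_2·L_2 = 0.20 × 0.112623 = 0.0225246
  π_3·L_3 = 0.31 × 0.0727019 = 0.0225376
  π_4·L_4 = 0.13 × 0.0663642 = 0.00862734
Evidence: 0.0975559 + 0.0225246 + 0.0225376 + 0.00862734 = 0.151245
P(Regime 1 | 1.24 minutes) = 0.0975559 / 0.151245 ≈ 0.645

0.645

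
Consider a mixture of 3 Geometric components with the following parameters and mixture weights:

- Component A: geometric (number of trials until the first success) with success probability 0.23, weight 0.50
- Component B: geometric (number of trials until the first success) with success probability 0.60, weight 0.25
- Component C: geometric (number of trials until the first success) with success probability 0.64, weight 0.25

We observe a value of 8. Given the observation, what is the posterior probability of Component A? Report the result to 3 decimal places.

0.980

Apply Bayes' rule: the posterior for each component is proportional to its prior times its likelihood at x.
Evaluate each component's likelihood at the observed value:
  L_A = 0.0369116
  L_B = 0.00098304
  L_C = 0.000501531
Unnormalised posteriors:
  w_A·L_A = 0.50 × 0.0369116 = 0.0184558
  w_B·L_B = 0.25 × 0.00098304 = 0.00024576
  w_C·L_C = 0.25 × 0.000501531 = 0.000125383
Normaliser: 0.0184558 + 0.00024576 + 0.000125383 = 0.0188269
P(Component A | data) ≈ 0.980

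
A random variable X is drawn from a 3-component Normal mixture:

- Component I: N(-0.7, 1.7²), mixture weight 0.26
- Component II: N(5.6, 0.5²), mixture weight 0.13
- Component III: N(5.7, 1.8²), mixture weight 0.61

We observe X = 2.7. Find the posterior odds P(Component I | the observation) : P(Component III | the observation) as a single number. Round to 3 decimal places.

Posterior odds = (P(Z=i) f_i(x)) / (P(Z=j) f_j(x)); the normalising sum cancels.
Normal densities:
  L_I = 0.0317594
  L_II = 3.95464e-08
  L_III = 0.0552651
Odds = (0.26/0.61) × (0.0317594/0.0552651) = 0.42623 × 0.574674 ≈ 0.245

0.245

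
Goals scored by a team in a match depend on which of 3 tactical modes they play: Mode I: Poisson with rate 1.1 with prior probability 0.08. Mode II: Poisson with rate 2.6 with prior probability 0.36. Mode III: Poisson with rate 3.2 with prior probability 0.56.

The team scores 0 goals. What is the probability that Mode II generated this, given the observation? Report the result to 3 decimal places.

By Bayes' theorem, P(k | x) = P(Z=k) f_k(x) / Σ_j P(Z=j) f_j(x).
Poisson probabilities:
  L_I = 0.332871
  L_II = 0.0742736
  L_III = 0.0407622
Weight by the priors:
  P(Z=I)·L_I = 0.08 × 0.332871 = 0.0266297
  P(Z=II)·L_II = 0.36 × 0.0742736 = 0.0267385
  P(Z=III)·L_III = 0.56 × 0.0407622 = 0.0228268
Sum: 0.0266297 + 0.0267385 + 0.0228268 = 0.076195
P(Mode II | the observation) ≈ 0.351

0.351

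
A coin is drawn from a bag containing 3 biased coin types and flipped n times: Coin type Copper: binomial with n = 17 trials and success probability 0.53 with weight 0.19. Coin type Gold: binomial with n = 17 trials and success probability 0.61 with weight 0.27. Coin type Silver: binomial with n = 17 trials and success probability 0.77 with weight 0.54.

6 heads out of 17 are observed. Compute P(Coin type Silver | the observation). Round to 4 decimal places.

By Bayes' theorem, P(k | x) = π_k f_k(x) / Σ_j π_j f_j(x).
Binomial probabilities:
  L_Copper = 0.0678128
  L_Gold = 0.0202428
  L_Silver = 0.000245771
Multiply by the mixture weights:
  π_Copper·L_Copper = 0.19 × 0.0678128 = 0.0128844
  π_Gold·L_Gold = 0.27 × 0.0202428 = 0.00546555
  π_Silver·L_Silver = 0.54 × 0.000245771 = 0.000132716
Marginal: 0.0128844 + 0.00546555 + 0.000132716 = 0.0184827
Responsibility of Coin type Silver: 0.000132716 / 0.0184827 ≈ 0.0072

0.0072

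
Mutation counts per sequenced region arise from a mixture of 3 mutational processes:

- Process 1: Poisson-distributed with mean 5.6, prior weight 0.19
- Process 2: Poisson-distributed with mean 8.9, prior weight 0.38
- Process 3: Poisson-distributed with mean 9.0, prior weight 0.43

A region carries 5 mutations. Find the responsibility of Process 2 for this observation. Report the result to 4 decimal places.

By Bayes' theorem, P(k | x) = w_k f_k(x) / Σ_j w_j f_j(x).
Poisson probabilities:
  L_1 = e^(−5.6)·5.6^5/5! = 0.169711
  L_2 = e^(−8.9)·8.9^5/5! = 0.063467
  L_3 = e^(−9.0)·9.0^5/5! = 0.0607269
Weight by the priors:
  w_1·L_1 = 0.19 × 0.169711 = 0.0322451
  w_2·L_2 = 0.38 × 0.063467 = 0.0241175
  w_3·L_3 = 0.43 × 0.0607269 = 0.0261126
Marginal: 0.0322451 + 0.0241175 + 0.0261126 = 0.0824751
P(Process 2 | the observation) ≈ 0.2924

0.2924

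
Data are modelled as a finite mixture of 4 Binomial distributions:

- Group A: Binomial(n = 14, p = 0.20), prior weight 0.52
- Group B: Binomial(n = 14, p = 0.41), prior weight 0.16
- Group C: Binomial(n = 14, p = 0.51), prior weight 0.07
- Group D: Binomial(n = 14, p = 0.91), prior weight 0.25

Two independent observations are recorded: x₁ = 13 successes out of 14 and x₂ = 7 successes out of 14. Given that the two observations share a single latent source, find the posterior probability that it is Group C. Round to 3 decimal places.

0.616

By Bayes' theorem, P(k | x) = π_k f_k(x) / Σ_j π_j f_j(x).
Since both observations come from the same component, the likelihood for component k is f_k(x₁)·f_k(x₂).
  f_A = [C(14,13)·0.20^13·0.80^1 = 14·8.192e-10·0.8 = 9.17504e-09] × [0.0092127] = 8.45269e-11
  f_B = [C(14,13)·0.41^13·0.59^1 = 14·9.25103e-06·0.59 = 7.64135e-05] × [0.166341] = 1.27107e-05
  f_C = [C(14,13)·0.51^13·0.49^1 = 14·0.000157911·0.49 = 0.00108327] × [0.208887] = 0.000226281
  f_D = [C(14,13)·0.91^13·0.09^1 = 14·0.293453·0.09 = 0.36975] × [8.48271e-05] = 3.13649e-05
Multiply by the mixture weights:
  π_A·f_A = 0.52 × 8.45269e-11 = 4.3954e-11
  π_B·f_B = 0.16 × 1.27107e-05 = 2.03371e-06
  π_C·f_C = 0.07 × 0.000226281 = 1.58396e-05
  π_D·f_D = 0.25 × 3.13649e-05 = 7.84121e-06
Sum: 4.3954e-11 + 2.03371e-06 + 1.58396e-05 + 7.84121e-06 = 2.57146e-05
Responsibility of Group C: 1.58396e-05 / 2.57146e-05 ≈ 0.616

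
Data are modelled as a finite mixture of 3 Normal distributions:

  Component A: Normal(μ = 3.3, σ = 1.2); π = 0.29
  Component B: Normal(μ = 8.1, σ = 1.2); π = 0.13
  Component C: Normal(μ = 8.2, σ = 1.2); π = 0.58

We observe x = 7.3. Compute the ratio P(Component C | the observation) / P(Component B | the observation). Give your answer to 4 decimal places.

Since P(k|x) ∝ π_k f_k(x), the posterior odds are π_i f_i(x) / (π_j f_j(x)).
Evaluate each component's likelihood at the observed value:
  f_A = (1/(1.2·√(2π)))·exp(−(7.3−3.3)²/(2·1.2²)) = 0.332452·exp(-5.55556) = 0.00128523
  f_B = (1/(1.2·√(2π)))·exp(−(7.3−8.1)²/(2·1.2²)) = 0.332452·exp(-0.22222) = 0.266207
  f_C = (1/(1.2·√(2π)))·exp(−(7.3−8.2)²/(2·1.2²)) = 0.332452·exp(-0.28125) = 0.250948
Posterior odds = (π_C·f_C) / (π_B·f_B) = (0.58·0.250948) / (0.13·0.266207) = 0.14555 / 0.0346069 ≈ 4.2058

4.2058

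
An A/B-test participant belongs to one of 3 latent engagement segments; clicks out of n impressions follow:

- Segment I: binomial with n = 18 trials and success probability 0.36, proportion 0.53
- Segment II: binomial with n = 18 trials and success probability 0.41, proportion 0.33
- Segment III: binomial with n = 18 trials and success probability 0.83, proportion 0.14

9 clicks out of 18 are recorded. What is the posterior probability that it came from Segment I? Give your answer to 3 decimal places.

0.508

By Bayes' theorem, P(k | x) = π_k f_k(x) / Σ_j π_j f_j(x).
Binomial probabilities:
  L_I = C(18,9)·0.36^9·0.64^9 = 48620·0.00010156·0.0180144 = 0.0889523
  L_II = C(18,9)·0.41^9·0.59^9 = 48620·0.000327382·0.008663 = 0.137892
  L_III = C(18,9)·0.83^9·0.17^9 = 48620·0.18694·1.18588e-07 = 0.00107785
Weight by the priors:
  π_I·L_I = 0.53 × 0.0889523 = 0.0471447
  π_II·L_II = 0.33 × 0.137892 = 0.0455042
  π_III·L_III = 0.14 × 0.00107785 = 0.000150899
Denominator: 0.0471447 + 0.0455042 + 0.000150899 = 0.0927998
P(Segment I | the observation) = 0.0471447 / 0.0927998 ≈ 0.508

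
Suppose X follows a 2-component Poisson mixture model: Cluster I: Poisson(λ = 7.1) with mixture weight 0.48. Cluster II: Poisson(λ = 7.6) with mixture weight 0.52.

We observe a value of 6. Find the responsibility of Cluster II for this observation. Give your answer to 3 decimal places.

0.497

P(component k | x) = w_k·f_k(x) / marginal(x), where marginal(x) = Σ_j w_j·f_j(x).
Poisson probabilities:
  L_I = e^(−7.1)·7.1^6/6! = 0.1468
  L_II = e^(−7.6)·7.6^6/6! = 0.13394
Multiply by the mixture weights:
  w_I·L_I = 0.48 × 0.1468 = 0.0704641
  w_II·L_II = 0.52 × 0.13394 = 0.0696489
Normaliser: 0.0704641 + 0.0696489 = 0.140113
So the posterior for Cluster II is 0.0696489 / 0.140113 ≈ 0.497.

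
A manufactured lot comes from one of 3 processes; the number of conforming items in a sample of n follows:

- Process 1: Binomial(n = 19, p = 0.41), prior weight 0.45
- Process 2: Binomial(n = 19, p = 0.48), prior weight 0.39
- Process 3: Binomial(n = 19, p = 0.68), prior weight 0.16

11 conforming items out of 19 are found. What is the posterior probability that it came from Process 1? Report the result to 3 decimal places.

0.287

By Bayes' theorem, P(k | x) = π_k f_k(x) / Σ_j π_j f_j(x).
Component likelihoods at x = 11 conforming items out of 19:
  f_1 = C(19,11)·0.41^11·0.59^8 = 75582·5.50329e-05·0.014683 = 0.0610741
  f_2 = C(19,11)·0.48^11·0.52^8 = 75582·0.00031164·0.00534597 = 0.125921
  f_3 = C(19,11)·0.68^11·0.32^8 = 75582·0.0143747·0.000109951 = 0.119458
Multiply by the mixture weights:
  π_1·f_1 = 0.45 × 0.0610741 = 0.0274833
  π_2·f_2 = 0.39 × 0.125921 = 0.0491093
  π_3·f_3 = 0.16 × 0.119458 = 0.0191133
Normaliser: 0.0274833 + 0.0491093 + 0.0191133 = 0.0957059
Responsibility of Process 1: 0.0274833 / 0.0957059 ≈ 0.287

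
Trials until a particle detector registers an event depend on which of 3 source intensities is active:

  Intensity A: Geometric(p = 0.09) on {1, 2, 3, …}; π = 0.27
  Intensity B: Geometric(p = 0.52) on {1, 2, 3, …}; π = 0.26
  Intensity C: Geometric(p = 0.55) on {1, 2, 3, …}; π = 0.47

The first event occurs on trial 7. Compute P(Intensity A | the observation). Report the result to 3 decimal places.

By Bayes' theorem, P(k | x) = π_k f_k(x) / Σ_j π_j f_j(x).
Geometric probabilities:
  f_A = 0.0511082
  f_B = 0.00635991
  f_C = 0.00456707
Unnormalised posteriors:
  π_A·f_A = 0.27 × 0.0511082 = 0.0137992
  π_B·f_B = 0.26 × 0.00635991 = 0.00165358
  π_C·f_C = 0.47 × 0.00456707 = 0.00214652
Normaliser: 0.0137992 + 0.00165358 + 0.00214652 = 0.0175993
P(Intensity A | x) = 0.0137992 / 0.0175993 ≈ 0.784

0.784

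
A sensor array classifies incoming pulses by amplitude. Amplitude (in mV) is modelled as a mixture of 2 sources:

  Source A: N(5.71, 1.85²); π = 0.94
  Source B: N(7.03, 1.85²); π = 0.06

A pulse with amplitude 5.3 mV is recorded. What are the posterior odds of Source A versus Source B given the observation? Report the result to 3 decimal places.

23.670

The posterior odds equal the prior odds times the likelihood ratio: (π_i/π_j)·(f_i(x)/f_j(x)).
Evaluate each component's likelihood at the observed value:
  p_A = (1/(1.85·√(2π)))·exp(−(5.3−5.71)²/(2·1.85²)) = 0.215644·exp(-0.02456) = 0.210413
  p_B = (1/(1.85·√(2π)))·exp(−(5.3−7.03)²/(2·1.85²)) = 0.215644·exp(-0.43724) = 0.139267
0.197788 / 0.00835601 ≈ 23.670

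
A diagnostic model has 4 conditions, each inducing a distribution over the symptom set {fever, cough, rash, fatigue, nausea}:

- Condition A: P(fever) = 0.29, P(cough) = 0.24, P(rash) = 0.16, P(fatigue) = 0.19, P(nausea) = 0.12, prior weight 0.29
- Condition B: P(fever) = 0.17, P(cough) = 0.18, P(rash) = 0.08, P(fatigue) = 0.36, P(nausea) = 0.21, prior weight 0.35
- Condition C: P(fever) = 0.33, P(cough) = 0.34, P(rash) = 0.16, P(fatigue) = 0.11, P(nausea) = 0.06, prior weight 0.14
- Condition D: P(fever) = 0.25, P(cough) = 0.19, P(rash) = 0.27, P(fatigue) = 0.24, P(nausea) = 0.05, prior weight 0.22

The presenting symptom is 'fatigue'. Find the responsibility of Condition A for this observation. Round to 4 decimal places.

0.2210

P(component k | x) = P(Z=k)·f_k(x) / marginal(x), where marginal(x) = Σ_j P(Z=j)·f_j(x).
Component likelihoods at x = 'fatigue':
  f_A = P(fatigue | comp) = 0.19
  f_B = P(fatigue | comp) = 0.36
  f_C = P(fatigue | comp) = 0.11
  f_D = P(fatigue | comp) = 0.24
Multiply by the mixture weights:
  P(Z=A)·f_A = 0.29 × 0.19 = 0.0551
  P(Z=B)·f_B = 0.35 × 0.36 = 0.126
  P(Z=C)·f_C = 0.14 × 0.11 = 0.0154
  P(Z=D)·f_D = 0.22 × 0.24 = 0.0528
Sum: 0.0551 + 0.126 + 0.0154 + 0.0528 = 0.2493
So the posterior for Condition A is 0.0551 / 0.2493 ≈ 0.2210.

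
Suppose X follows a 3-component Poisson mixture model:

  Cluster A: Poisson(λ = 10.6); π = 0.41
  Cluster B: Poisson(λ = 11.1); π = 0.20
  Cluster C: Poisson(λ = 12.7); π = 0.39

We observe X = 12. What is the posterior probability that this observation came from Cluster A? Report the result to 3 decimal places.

0.395

Posterior ∝ prior × likelihood, so P(k | x) ∝ P(Z=k) f_k(x); normalise over all components.
Poisson probabilities:
  p_A = 0.104668
  p_B = 0.110375
  p_C = 0.112142
Multiply by the mixture weights:
  P(Z=A)·p_A = 0.41 × 0.104668 = 0.0429137
  P(Z=B)·p_B = 0.20 × 0.110375 = 0.022075
  P(Z=C)·p_C = 0.39 × 0.112142 = 0.0437353
Marginal: 0.0429137 + 0.022075 + 0.0437353 = 0.108724
P(Cluster A | 12) ≈ 0.395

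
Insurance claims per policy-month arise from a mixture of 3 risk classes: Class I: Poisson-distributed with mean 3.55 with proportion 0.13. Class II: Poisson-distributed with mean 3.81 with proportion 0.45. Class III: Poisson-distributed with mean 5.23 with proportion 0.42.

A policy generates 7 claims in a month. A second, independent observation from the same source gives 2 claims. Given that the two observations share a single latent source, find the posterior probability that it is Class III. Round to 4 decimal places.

0.4288

Posterior ∝ prior × likelihood, so P(k | x) ∝ w_k f_k(x); normalise over all components.
Since both observations come from the same component, the likelihood for component k is f_k(x₁)·f_k(x₂).
  p_I = [0.040497] × [0.181001] = 0.00733
  p_II = [0.0512132] × [0.160753] = 0.00823266
  p_III = [0.11369] × [0.0732172] = 0.00832404
Prior × likelihood for each component:
  w_I·p_I = 0.13 × 0.00733 = 0.0009529
  w_II·p_II = 0.45 × 0.00823266 = 0.0037047
  w_III·p_III = 0.42 × 0.00832404 = 0.0034961
Denominator: 0.0009529 + 0.0037047 + 0.0034961 = 0.0081537
P(Class III | x₁,x₂) = 0.0034961 / 0.0081537 ≈ 0.4288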